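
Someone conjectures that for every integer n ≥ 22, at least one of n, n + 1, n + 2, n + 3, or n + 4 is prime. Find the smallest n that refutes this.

n = 22: 23 is prime.
n = 23: 23 is prime.
n = 24: 24 = 2 × 12; 25 = 5 × 5; 26 = 2 × 13; 27 = 3 × 9; 28 = 2 × 14 — all composite.

n = 24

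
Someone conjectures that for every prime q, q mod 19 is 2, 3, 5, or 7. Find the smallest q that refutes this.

q = 11

A counterexample is any prime q such that the claim fails; we check each in order.
For q = 2, 3, 5, 7 the conclusion holds.
q = 11: 11 mod 19 = 11 — not in {2, 3, 5, 7}.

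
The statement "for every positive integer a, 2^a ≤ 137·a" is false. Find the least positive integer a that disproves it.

For a = 1, 2, 3, 4, 5, 6, 7, 8, 9, 10 the conclusion holds.
a = 11: 2^a = 2048 and 137·a = 1507, so 2048 > 1507.
Thus a = 11 disproves the claim, and no smaller a works.

a = 11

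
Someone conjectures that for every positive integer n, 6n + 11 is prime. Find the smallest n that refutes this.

n = 4

Check each positive integer n in order until 6n + 11 is not prime.
For n = 1, 2, 3 the conclusion holds.
n = 4: 6n + 11 = 35 = 5 × 7, composite.
Thus n = 4 disproves the claim, and no smaller n works.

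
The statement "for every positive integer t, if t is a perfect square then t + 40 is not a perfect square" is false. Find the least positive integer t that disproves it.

A counterexample is any positive integer t such that t is a perfect square but t + 40 is a perfect square; we check each in order.
t = 1: 1 + 40 = 41, not a perfect square.
t = 4: 4 + 40 = 44, not a perfect square.
t = 9: 9 = 3² and 9 + 40 = 49 = 7².
Hence t = 9 is a counterexample.

t = 9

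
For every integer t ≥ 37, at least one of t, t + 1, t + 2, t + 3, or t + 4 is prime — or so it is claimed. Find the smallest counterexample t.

Check each integer t ≥ 37 in order until t, t + 1, t + 2, t + 3, t + 4 are all composite.
For t = 37, 38, 39, 40, …, 45, 46, 47 the conclusion holds.
t = 48: 48 = 2 × 24; 49 = 7 × 7; 50 = 2 × 25; 51 = 3 × 17; 52 = 2 × 26 — all composite.
Hence t = 48 is a counterexample.

t = 48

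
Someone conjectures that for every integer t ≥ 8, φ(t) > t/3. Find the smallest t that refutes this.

t = 12

A counterexample is any integer t ≥ 8 such that the claim fails; we check each in order.
The first 4 eligible values, up to t = 11, all satisfy the conclusion.
t = 12: φ(12) = 4 and 12/3 = 4, so φ(12) ≤ 12/3.
Thus t = 12 disproves the claim, and no smaller t works.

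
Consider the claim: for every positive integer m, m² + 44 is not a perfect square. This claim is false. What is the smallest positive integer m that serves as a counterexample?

We need the least positive integer m for which m² + 44 is a perfect square.
For m = 1, 2, 3, 4, 5, 6, 7, 8, 9 the conclusion holds.
m = 10: 10² + 44 = 144 = 12², a perfect square.
Thus m = 10 disproves the claim, and no smaller m works.

m = 10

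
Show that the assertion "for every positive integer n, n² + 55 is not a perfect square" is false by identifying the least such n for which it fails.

n = 3

We need the least positive integer n for which n² + 55 is a perfect square.
For n = 1, 2 the conclusion holds.
n = 3: 3² + 55 = 64 = 8², a perfect square.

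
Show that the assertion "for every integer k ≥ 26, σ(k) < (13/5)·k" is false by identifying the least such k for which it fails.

For k = 26, 27, 28, 29, …, 57, 58, 59 the conclusion holds.
k = 60: σ(60) = 168; 168 ≥ 156.

k = 60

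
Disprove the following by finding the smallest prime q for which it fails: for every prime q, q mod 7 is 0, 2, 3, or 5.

q = 11

A counterexample is any prime q such that the claim fails; we check each in order.
q = 2: 2 mod 7 = 2.
q = 3: 3 mod 7 = 3.
q = 5: 5 mod 7 = 5.
q = 7: 7 mod 7 = 0.
q = 11: 11 mod 7 = 4 — not in {0, 2, 3, 5}.
So q = 11 is the smallest counterexample.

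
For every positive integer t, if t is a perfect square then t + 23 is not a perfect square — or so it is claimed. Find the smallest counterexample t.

A counterexample is any positive integer t such that t is a perfect square but t + 23 is a perfect square; we check each in order.
For t = 1, 4, 9, 16, 25, 36, 49, 64, 81, 100 the conclusion holds.
t = 121: 121 = 11² and 121 + 23 = 144 = 12².
Hence t = 121 is a counterexample.

t = 121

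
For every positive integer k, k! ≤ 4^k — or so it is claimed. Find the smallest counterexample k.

k = 9

A counterexample is any positive integer k such that k! > 4^k; we check each in order.
The first 8 eligible values, up to k = 8, all satisfy the conclusion.
k = 9: k! = 362880 and 4^k = 262144, so 362880 > 262144.
Hence k = 9 is a counterexample.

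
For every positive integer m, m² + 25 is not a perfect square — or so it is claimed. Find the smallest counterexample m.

m = 12

Check each positive integer m in order until m² + 25 is a perfect square.
The first 11 eligible values, up to m = 11, all satisfy the conclusion.
m = 12: 12² + 25 = 169 = 13², a perfect square.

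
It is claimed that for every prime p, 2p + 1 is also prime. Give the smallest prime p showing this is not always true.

p = 2: 2p + 1 = 5, prime.
p = 3: 2p + 1 = 7, prime.
p = 5: 2p + 1 = 11, prime.
p = 7: 2p + 1 = 15 = 3 × 5, not prime.

p = 7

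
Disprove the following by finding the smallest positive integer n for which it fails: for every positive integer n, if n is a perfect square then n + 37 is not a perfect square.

Check each positive integer n in order until n is a perfect square but n + 37 is a perfect square.
For n = 1, 4, 9, 16, …, 225, 256, 289 the conclusion holds.
n = 324: 324 = 18² and 324 + 37 = 361 = 19².
So n = 324 is the smallest counterexample.

n = 324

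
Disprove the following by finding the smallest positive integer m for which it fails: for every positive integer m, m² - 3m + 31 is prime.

m = 4

We need the least positive integer m for which m² - 3m + 31 is not prime.
m = 1: m² - 3m + 31 = 29, prime.
m = 2: m² - 3m + 31 = 29, prime.
m = 3: m² - 3m + 31 = 31, prime.
m = 4: m² - 3m + 31 = 35 = 5 × 7, composite.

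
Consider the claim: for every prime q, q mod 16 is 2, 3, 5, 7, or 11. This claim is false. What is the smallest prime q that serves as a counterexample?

q = 13

Check each prime q in order until the claim fails.
For q = 2, 3, 5, 7, 11 the conclusion holds.
q = 13: 13 mod 16 = 13 — not in {2, 3, 5, 7, 11}.
So q = 13 is the smallest counterexample.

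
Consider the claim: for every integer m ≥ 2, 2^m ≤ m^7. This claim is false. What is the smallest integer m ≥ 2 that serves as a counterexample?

m = 37

The first 35 eligible values, up to m = 36, all satisfy the conclusion.
m = 37: 2^m = 137438953472 and m^7 = 94931877133, so 137438953472 > 94931877133.
Hence m = 37 is a counterexample.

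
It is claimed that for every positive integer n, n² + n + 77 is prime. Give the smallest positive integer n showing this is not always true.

n = 6

The first 5 eligible values, up to n = 5, all satisfy the conclusion.
n = 6: n² + n + 77 = 119 = 7 × 17, composite.
Hence n = 6 is a counterexample.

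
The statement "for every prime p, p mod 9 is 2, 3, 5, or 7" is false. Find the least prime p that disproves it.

A counterexample is any prime p such that the claim fails; we check each in order.
p = 2: 2 mod 9 = 2.
p = 3: 3 mod 9 = 3.
p = 5: 5 mod 9 = 5.
p = 7: 7 mod 9 = 7.
p = 11: 11 mod 9 = 2.
p = 13: 13 mod 9 = 4 — not in {2, 3, 5, 7}.

p = 13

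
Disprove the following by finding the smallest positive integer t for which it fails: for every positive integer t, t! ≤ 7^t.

Check each positive integer t in order until t! > 7^t.
The first 16 eligible values, up to t = 16, all satisfy the conclusion.
t = 17: t! = 355687428096000 and 7^t = 232630513987207, so 355687428096000 > 232630513987207.

t = 17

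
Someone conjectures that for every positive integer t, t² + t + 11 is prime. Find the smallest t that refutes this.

t = 10

A counterexample is any positive integer t such that t² + t + 11 is not prime; we check each in order.
For t = 1, 2, 3, 4, 5, 6, 7, 8, 9 the conclusion holds.
t = 10: t² + t + 11 = 121 = 11 × 11, composite.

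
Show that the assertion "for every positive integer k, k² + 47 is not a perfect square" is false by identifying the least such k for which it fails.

k = 23

Check each positive integer k in order until k² + 47 is a perfect square.
For k = 1, 2, 3, 4, …, 20, 21, 22 the conclusion holds.
k = 23: 23² + 47 = 576 = 24², a perfect square.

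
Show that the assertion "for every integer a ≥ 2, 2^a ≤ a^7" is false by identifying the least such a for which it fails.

Check each integer a ≥ 2 in order until 2^a > a^7.
The first 35 eligible values, up to a = 36, all satisfy the conclusion.
a = 37: 2^a = 137438953472 and a^7 = 94931877133, so 137438953472 > 94931877133.

a = 37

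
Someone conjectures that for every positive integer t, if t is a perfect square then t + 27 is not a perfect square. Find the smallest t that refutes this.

t = 9

Check each positive integer t in order until t is a perfect square but t + 27 is a perfect square.
t = 1: 1 + 27 = 28, not a perfect square.
t = 4: 4 + 27 = 31, not a perfect square.
t = 9: 9 = 3² and 9 + 27 = 36 = 6².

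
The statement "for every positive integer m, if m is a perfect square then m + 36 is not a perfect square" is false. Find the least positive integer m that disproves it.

m = 64

Check each positive integer m in order until m is a perfect square but m + 36 is a perfect square.
The first 7 eligible values, up to m = 49, all satisfy the conclusion.
m = 64: 64 = 8² and 64 + 36 = 100 = 10².
So m = 64 is the smallest counterexample.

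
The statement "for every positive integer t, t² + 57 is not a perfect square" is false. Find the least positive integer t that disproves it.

Check each positive integer t in order until t² + 57 is a perfect square.
t = 1: 1² + 57 = 58, not a perfect square.
t = 2: 2² + 57 = 61, not a perfect square.
t = 3: 3² + 57 = 66, not a perfect square.
t = 4: 4² + 57 = 73, not a perfect square.
t = 5: 5² + 57 = 82, not a perfect square.
t = 6: 6² + 57 = 93, not a perfect square.
t = 7: 7² + 57 = 106, not a perfect square.
t = 8: 8² + 57 = 121 = 11², a perfect square.
Hence t = 8 is a counterexample.

t = 8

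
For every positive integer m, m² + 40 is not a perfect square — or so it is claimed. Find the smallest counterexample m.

m = 3

Check each positive integer m in order until m² + 40 is a perfect square.
For m = 1, 2 the conclusion holds.
m = 3: 3² + 40 = 49 = 7², a perfect square.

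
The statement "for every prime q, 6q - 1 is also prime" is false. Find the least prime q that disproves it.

q = 11

Check each prime q in order until 6q - 1 is not prime.
For q = 2, 3, 5, 7 the conclusion holds.
q = 11: 6q - 1 = 65 = 5 × 13, not prime.
Thus q = 11 disproves the claim, and no smaller q works.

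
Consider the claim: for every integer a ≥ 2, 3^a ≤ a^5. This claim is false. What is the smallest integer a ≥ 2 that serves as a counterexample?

a = 11

For a = 2, 3, 4, 5, 6, 7, 8, 9, 10 the conclusion holds.
a = 11: 3^a = 177147 and a^5 = 161051, so 177147 > 161051.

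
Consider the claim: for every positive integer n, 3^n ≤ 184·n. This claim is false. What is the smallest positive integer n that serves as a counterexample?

A counterexample is any positive integer n such that 3^n > 184·n; we check each in order.
The first 6 eligible values, up to n = 6, all satisfy the conclusion.
n = 7: 3^n = 2187 and 184·n = 1288, so 2187 > 1288.

n = 7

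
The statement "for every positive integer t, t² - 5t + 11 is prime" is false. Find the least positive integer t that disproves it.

t = 7

For t = 1, 2, 3, 4, 5, 6 the conclusion holds.
t = 7: t² - 5t + 11 = 25 = 5 × 5, composite.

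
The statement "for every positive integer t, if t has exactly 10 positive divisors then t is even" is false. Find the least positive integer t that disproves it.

Check each positive integer t in order until t has exactly 10 positive divisors but t is odd.
The first 9 eligible values, up to t = 368, all satisfy the conclusion.
t = 405: divisors of 405: 10 divisors; 405 is odd.

t = 405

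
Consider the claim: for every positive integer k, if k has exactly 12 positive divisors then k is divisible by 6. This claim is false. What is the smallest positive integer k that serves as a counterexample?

We need the least positive integer k for which k has exactly 12 positive divisors but k is not divisible by 6.
k = 60: τ(60) = 12; 60 mod 6 = 0.
k = 72: τ(72) = 12; 72 mod 6 = 0.
k = 84: τ(84) = 12; 84 mod 6 = 0.
k = 90: τ(90) = 12; 90 mod 6 = 0.
k = 96: τ(96) = 12; 96 mod 6 = 0.
k = 108: τ(108) = 12; 108 mod 6 = 0.
k = 126: τ(126) = 12; 126 mod 6 = 0.
k = 132: τ(132) = 12; 132 mod 6 = 0.
k = 140: τ(140) = 12; 140 mod 6 = 2.
So k = 140 is the smallest counterexample.

k = 140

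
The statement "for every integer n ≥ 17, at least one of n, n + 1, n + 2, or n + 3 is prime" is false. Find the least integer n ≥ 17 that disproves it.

n = 24

We need the least integer n ≥ 17 for which n, n + 1, n + 2, n + 3 are all composite.
n = 17: 17 is prime.
n = 18: 19 is prime.
n = 19: 19 is prime.
n = 20: 23 is prime.
n = 21: 23 is prime.
n = 22: 23 is prime.
n = 23: 23 is prime.
n = 24: 24 = 2 × 12; 25 = 5 × 5; 26 = 2 × 13; 27 = 3 × 9 — all composite.
So n = 24 is the smallest counterexample.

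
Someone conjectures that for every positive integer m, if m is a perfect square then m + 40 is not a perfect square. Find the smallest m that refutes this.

m = 9

Check each positive integer m in order until m is a perfect square but m + 40 is a perfect square.
m = 1: 1 + 40 = 41, not a perfect square.
m = 4: 4 + 40 = 44, not a perfect square.
m = 9: 9 = 3² and 9 + 40 = 49 = 7².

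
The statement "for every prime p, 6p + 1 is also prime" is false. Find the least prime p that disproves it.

The first 7 eligible values, up to p = 17, all satisfy the conclusion.
p = 19: 6p + 1 = 115 = 5 × 23, not prime.

p = 19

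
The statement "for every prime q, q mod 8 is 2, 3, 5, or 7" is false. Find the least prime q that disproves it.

For q = 2, 3, 5, 7, 11, 13 the conclusion holds.
q = 17: 17 mod 8 = 1 — not in {2, 3, 5, 7}.
Hence q = 17 is a counterexample.

q = 17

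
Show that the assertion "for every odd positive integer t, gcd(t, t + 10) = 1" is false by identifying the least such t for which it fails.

For t = 1, 3 the conclusion holds.
t = 5: gcd(5, 15) = 5.
So t = 5 is the smallest counterexample.

t = 5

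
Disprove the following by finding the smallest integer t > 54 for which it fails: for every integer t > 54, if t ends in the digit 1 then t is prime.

t = 81

A counterexample is any integer t > 54 such that t ends in the digit 1 but t is not prime; we check each in order.
For t = 61, 71 the conclusion holds.
t = 81: 81 ends in 1; 81 = 3 × 27, composite.
Hence t = 81 is a counterexample.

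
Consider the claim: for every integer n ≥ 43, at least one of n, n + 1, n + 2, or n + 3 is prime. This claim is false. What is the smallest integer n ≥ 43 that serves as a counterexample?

n = 48

For n = 43, 44, 45, 46, 47 the conclusion holds.
n = 48: 48 = 2 × 24; 49 = 7 × 7; 50 = 2 × 25; 51 = 3 × 17 — all composite.
Hence n = 48 is a counterexample.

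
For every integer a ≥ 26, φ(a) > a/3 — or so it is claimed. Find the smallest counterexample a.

Check each integer a ≥ 26 in order until the claim fails.
For a = 26, 27, 28, 29 the conclusion holds.
a = 30: φ(30) = 8 and 30/3 = 10, so φ(30) ≤ 30/3.
So a = 30 is the smallest counterexample.

a = 30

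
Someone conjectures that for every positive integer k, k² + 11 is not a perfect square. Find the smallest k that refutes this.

k = 5

We need the least positive integer k for which k² + 11 is a perfect square.
The first 4 eligible values, up to k = 4, all satisfy the conclusion.
k = 5: 5² + 11 = 36 = 6², a perfect square.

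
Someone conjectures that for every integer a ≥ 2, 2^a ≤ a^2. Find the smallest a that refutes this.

a = 5

a = 2: 2^a = 4 and a^2 = 4, so 4 ≤ 4.
a = 3: 2^a = 8 and a^2 = 9, so 8 ≤ 9.
a = 4: 2^a = 16 and a^2 = 16, so 16 ≤ 16.
a = 5: 2^a = 32 and a^2 = 25, so 32 > 25.
So a = 5 is the smallest counterexample.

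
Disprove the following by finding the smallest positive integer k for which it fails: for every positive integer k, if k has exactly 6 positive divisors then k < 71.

k = 75

Check each positive integer k in order until k has exactly 6 positive divisors but the claim fails.
The first 11 eligible values, up to k = 68, all satisfy the conclusion.
k = 75: τ(75) = 6; 75 ≥ 71.
Thus k = 75 disproves the claim, and no smaller k works.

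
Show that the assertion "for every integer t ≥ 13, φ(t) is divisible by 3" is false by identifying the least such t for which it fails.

t = 15

We need the least integer t ≥ 13 for which φ(t) is not divisible by 3.
For t = 13, 14 the conclusion holds.
t = 15: φ(15) = 8; 8 mod 3 = 2.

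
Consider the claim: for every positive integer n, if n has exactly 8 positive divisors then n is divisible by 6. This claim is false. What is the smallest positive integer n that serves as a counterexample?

n = 40

We need the least positive integer n for which n has exactly 8 positive divisors but n is not divisible by 6.
For n = 24, 30 the conclusion holds.
n = 40: τ(40) = 8; 40 mod 6 = 4.
Thus n = 40 disproves the claim, and no smaller n works.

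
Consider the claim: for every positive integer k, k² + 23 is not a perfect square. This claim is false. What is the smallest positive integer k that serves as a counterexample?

k = 11

A counterexample is any positive integer k such that k² + 23 is a perfect square; we check each in order.
For k = 1, 2, 3, 4, 5, 6, 7, 8, 9, 10 the conclusion holds.
k = 11: 11² + 23 = 144 = 12², a perfect square.
Hence k = 11 is a counterexample.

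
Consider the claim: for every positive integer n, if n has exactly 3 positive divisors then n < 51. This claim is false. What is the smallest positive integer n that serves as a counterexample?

n = 121

We need the least positive integer n for which n has exactly 3 positive divisors but the claim fails.
For n = 4, 9, 25, 49 the conclusion holds.
n = 121: τ(121) = 3; 121 ≥ 51.
Thus n = 121 disproves the claim, and no smaller n works.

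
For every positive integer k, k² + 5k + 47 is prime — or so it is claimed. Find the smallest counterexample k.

For k = 1, 2, 3, 4, …, 35, 36, 37 the conclusion holds.
k = 38: k² + 5k + 47 = 1681 = 41 × 41, composite.

k = 38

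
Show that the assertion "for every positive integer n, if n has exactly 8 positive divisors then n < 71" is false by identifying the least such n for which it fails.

We need the least positive integer n for which n has exactly 8 positive divisors but the claim fails.
For n = 24, 30, 40, 42, 54, 56, 66, 70 the conclusion holds.
n = 78: τ(78) = 8; 78 ≥ 71.

n = 78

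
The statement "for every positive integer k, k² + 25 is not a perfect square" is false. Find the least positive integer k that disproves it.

k = 12

Check each positive integer k in order until k² + 25 is a perfect square.
For k = 1, 2, 3, 4, …, 9, 10, 11 the conclusion holds.
k = 12: 12² + 25 = 169 = 13², a perfect square.
Hence k = 12 is a counterexample.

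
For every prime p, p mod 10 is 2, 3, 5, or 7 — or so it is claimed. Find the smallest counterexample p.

p = 11

The first 4 eligible values, up to p = 7, all satisfy the conclusion.
p = 11: 11 mod 10 = 1 — not in {2, 3, 5, 7}.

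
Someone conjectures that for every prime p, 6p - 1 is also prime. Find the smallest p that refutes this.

We need the least prime p for which 6p - 1 is not prime.
For p = 2, 3, 5, 7 the conclusion holds.
p = 11: 6p - 1 = 65 = 5 × 13, not prime.
Thus p = 11 disproves the claim, and no smaller p works.

p = 11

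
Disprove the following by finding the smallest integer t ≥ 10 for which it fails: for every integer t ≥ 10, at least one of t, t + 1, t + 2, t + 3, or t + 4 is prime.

t = 24

We need the least integer t ≥ 10 for which t, t + 1, t + 2, t + 3, t + 4 are all composite.
For t = 10, 11, 12, 13, …, 21, 22, 23 the conclusion holds.
t = 24: 24 = 2 × 12; 25 = 5 × 5; 26 = 2 × 13; 27 = 3 × 9; 28 = 2 × 14 — all composite.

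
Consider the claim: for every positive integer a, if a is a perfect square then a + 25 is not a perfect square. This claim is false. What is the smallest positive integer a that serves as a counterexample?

a = 144

The first 11 eligible values, up to a = 121, all satisfy the conclusion.
a = 144: 144 = 12² and 144 + 25 = 169 = 13².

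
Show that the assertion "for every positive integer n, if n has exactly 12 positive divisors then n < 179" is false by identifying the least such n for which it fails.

n = 198

The first 12 eligible values, up to n = 160, all satisfy the conclusion.
n = 198: τ(198) = 12; 198 ≥ 179.
Thus n = 198 disproves the claim, and no smaller n works.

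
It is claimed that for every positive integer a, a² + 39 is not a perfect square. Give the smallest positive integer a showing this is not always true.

a = 5

For a = 1, 2, 3, 4 the conclusion holds.
a = 5: 5² + 39 = 64 = 8², a perfect square.
Thus a = 5 disproves the claim, and no smaller a works.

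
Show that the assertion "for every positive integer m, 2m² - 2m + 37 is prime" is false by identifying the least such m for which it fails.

We need the least positive integer m for which 2m² - 2m + 37 is not prime.
m = 1: 2m² - 2m + 37 = 37, prime.
m = 2: 2m² - 2m + 37 = 41, prime.
m = 3: 2m² - 2m + 37 = 49 = 7 × 7, composite.

m = 3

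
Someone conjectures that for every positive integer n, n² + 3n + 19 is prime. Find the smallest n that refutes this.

Check each positive integer n in order until n² + 3n + 19 is not prime.
For n = 1, 2, 3, 4, …, 12, 13, 14 the conclusion holds.
n = 15: n² + 3n + 19 = 289 = 17 × 17, composite.
So n = 15 is the smallest counterexample.

n = 15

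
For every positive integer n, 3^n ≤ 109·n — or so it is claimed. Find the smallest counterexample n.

n = 6

We need the least positive integer n for which 3^n > 109·n.
For n = 1, 2, 3, 4, 5 the conclusion holds.
n = 6: 3^n = 729 and 109·n = 654, so 729 > 654.
Hence n = 6 is a counterexample.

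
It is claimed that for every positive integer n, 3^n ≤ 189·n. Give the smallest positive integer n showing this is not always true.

n = 7

The first 6 eligible values, up to n = 6, all satisfy the conclusion.
n = 7: 3^n = 2187 and 189·n = 1323, so 2187 > 1323.
Hence n = 7 is a counterexample.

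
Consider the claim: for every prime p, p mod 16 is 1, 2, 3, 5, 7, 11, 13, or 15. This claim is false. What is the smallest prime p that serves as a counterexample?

The first 12 eligible values, up to p = 37, all satisfy the conclusion.
p = 41: 41 mod 16 = 9 — not in {1, 2, 3, 5, 7, 11, 13, 15}.
So p = 41 is the smallest counterexample.

p = 41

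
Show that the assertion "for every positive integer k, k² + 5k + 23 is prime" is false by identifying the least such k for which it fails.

k = 14

A counterexample is any positive integer k such that k² + 5k + 23 is not prime; we check each in order.
For k = 1, 2, 3, 4, …, 11, 12, 13 the conclusion holds.
k = 14: k² + 5k + 23 = 289 = 17 × 17, composite.
Hence k = 14 is a counterexample.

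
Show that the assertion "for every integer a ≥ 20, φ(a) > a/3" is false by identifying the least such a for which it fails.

The first 4 eligible values, up to a = 23, all satisfy the conclusion.
a = 24: φ(24) = 8 and 24/3 = 8, so φ(24) ≤ 24/3.
So a = 24 is the smallest counterexample.

a = 24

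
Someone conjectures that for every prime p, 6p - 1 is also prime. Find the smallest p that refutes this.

p = 11

We need the least prime p for which 6p - 1 is not prime.
For p = 2, 3, 5, 7 the conclusion holds.
p = 11: 6p - 1 = 65 = 5 × 13, not prime.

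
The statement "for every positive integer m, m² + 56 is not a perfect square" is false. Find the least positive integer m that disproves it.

m = 5

A counterexample is any positive integer m such that m² + 56 is a perfect square; we check each in order.
The first 4 eligible values, up to m = 4, all satisfy the conclusion.
m = 5: 5² + 56 = 81 = 9², a perfect square.
Hence m = 5 is a counterexample.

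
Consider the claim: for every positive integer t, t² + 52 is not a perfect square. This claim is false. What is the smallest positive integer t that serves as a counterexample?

t = 12

For t = 1, 2, 3, 4, …, 9, 10, 11 the conclusion holds.
t = 12: 12² + 52 = 196 = 14², a perfect square.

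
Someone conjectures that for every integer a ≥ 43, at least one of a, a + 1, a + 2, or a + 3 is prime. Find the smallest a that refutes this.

a = 48

A counterexample is any integer a ≥ 43 such that a, a + 1, a + 2, a + 3 are all composite; we check each in order.
For a = 43, 44, 45, 46, 47 the conclusion holds.
a = 48: 48 = 2 × 24; 49 = 7 × 7; 50 = 2 × 25; 51 = 3 × 17 — all composite.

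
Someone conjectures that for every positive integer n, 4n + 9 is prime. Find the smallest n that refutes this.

We need the least positive integer n for which 4n + 9 is not prime.
For n = 1, 2 the conclusion holds.
n = 3: 4n + 9 = 21 = 3 × 7, composite.

n = 3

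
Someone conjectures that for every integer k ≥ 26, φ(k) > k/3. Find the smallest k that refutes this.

The first 4 eligible values, up to k = 29, all satisfy the conclusion.
k = 30: φ(30) = 8 and 30/3 = 10, so φ(30) ≤ 30/3.

k = 30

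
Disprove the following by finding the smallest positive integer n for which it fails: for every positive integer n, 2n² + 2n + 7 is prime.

We need the least positive integer n for which 2n² + 2n + 7 is not prime.
The first 5 eligible values, up to n = 5, all satisfy the conclusion.
n = 6: 2n² + 2n + 7 = 91 = 7 × 13, composite.

n = 6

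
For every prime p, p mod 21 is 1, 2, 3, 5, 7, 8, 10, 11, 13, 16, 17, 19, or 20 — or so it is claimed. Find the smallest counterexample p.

p = 67

We need the least prime p for which the claim fails.
The first 18 eligible values, up to p = 61, all satisfy the conclusion.
p = 67: 67 mod 21 = 4 — not in {1, 2, 3, 5, 7, 8, 10, 11, 13, 16, 17, 19, 20}.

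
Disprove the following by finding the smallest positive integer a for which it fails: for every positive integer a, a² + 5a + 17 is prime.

A counterexample is any positive integer a such that a² + 5a + 17 is not prime; we check each in order.
For a = 1, 2, 3, 4, 5, 6, 7 the conclusion holds.
a = 8: a² + 5a + 17 = 121 = 11 × 11, composite.
Hence a = 8 is a counterexample.

a = 8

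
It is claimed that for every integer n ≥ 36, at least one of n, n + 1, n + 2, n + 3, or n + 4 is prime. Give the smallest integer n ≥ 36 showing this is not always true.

For n = 36, 37, 38, 39, …, 45, 46, 47 the conclusion holds.
n = 48: 48 = 2 × 24; 49 = 7 × 7; 50 = 2 × 25; 51 = 3 × 17; 52 = 2 × 26 — all composite.
Hence n = 48 is a counterexample.

n = 48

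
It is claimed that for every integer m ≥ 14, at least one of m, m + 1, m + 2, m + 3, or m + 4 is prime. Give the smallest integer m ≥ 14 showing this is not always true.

For m = 14, 15, 16, 17, 18, 19, 20, 21, 22, 23 the conclusion holds.
m = 24: 24 = 2 × 12; 25 = 5 × 5; 26 = 2 × 13; 27 = 3 × 9; 28 = 2 × 14 — all composite.

m = 24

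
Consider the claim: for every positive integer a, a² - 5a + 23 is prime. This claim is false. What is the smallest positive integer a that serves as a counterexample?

A counterexample is any positive integer a such that a² - 5a + 23 is not prime; we check each in order.
For a = 1, 2, 3, 4, …, 16, 17, 18 the conclusion holds.
a = 19: a² - 5a + 23 = 289 = 17 × 17, composite.

a = 19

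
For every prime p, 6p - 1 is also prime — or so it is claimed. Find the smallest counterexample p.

We need the least prime p for which 6p - 1 is not prime.
For p = 2, 3, 5, 7 the conclusion holds.
p = 11: 6p - 1 = 65 = 5 × 13, not prime.

p = 11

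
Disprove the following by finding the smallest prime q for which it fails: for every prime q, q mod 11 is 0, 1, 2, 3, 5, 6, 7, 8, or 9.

For q = 2, 3, 5, 7, …, 23, 29, 31 the conclusion holds.
q = 37: 37 mod 11 = 4 — not in {0, 1, 2, 3, 5, 6, 7, 8, 9}.

q = 37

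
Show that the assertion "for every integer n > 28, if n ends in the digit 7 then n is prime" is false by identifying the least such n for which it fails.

For n = 37, 47 the conclusion holds.
n = 57: 57 ends in 7; 57 = 3 × 19, composite.

n = 57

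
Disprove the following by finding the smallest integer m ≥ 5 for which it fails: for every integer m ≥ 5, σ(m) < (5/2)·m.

A counterexample is any integer m ≥ 5 such that the claim fails; we check each in order.
For m = 5, 6, 7, 8, …, 21, 22, 23 the conclusion holds.
m = 24: σ(24) = 60; 60 ≥ 60.

m = 24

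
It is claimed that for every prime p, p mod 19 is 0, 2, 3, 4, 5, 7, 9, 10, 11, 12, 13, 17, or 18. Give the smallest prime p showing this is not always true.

For p = 2, 3, 5, 7, …, 41, 43, 47 the conclusion holds.
p = 53: 53 mod 19 = 15 — not in {0, 2, 3, 4, 5, 7, 9, 10, 11, 12, 13, 17, 18}.
Hence p = 53 is a counterexample.

p = 53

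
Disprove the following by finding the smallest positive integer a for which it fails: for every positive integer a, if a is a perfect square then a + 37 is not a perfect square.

a = 324

Check each positive integer a in order until a is a perfect square but a + 37 is a perfect square.
For a = 1, 4, 9, 16, …, 225, 256, 289 the conclusion holds.
a = 324: 324 = 18² and 324 + 37 = 361 = 19².
So a = 324 is the smallest counterexample.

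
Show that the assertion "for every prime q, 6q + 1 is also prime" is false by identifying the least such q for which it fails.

q = 19

A counterexample is any prime q such that 6q + 1 is not prime; we check each in order.
The first 7 eligible values, up to q = 17, all satisfy the conclusion.
q = 19: 6q + 1 = 115 = 5 × 23, not prime.
So q = 19 is the smallest counterexample.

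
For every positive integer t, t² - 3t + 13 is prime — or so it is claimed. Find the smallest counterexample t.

A counterexample is any positive integer t such that t² - 3t + 13 is not prime; we check each in order.
For t = 1, 2, 3, 4, …, 9, 10, 11 the conclusion holds.
t = 12: t² - 3t + 13 = 121 = 11 × 11, composite.
So t = 12 is the smallest counterexample.

t = 12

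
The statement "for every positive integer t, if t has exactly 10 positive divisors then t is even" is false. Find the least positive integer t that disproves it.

For t = 48, 80, 112, 162, 176, 208, 272, 304, 368 the conclusion holds.
t = 405: divisors of 405: 10 divisors; 405 is odd.

t = 405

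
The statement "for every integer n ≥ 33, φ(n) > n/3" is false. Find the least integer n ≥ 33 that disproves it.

For n = 33, 34, 35 the conclusion holds.
n = 36: φ(36) = 12 and 36/3 = 12, so φ(36) ≤ 36/3.

n = 36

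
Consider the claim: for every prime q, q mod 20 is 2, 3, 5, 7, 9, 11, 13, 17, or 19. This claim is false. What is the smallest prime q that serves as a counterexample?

q = 41

A counterexample is any prime q such that the claim fails; we check each in order.
For q = 2, 3, 5, 7, …, 29, 31, 37 the conclusion holds.
q = 41: 41 mod 20 = 1 — not in {2, 3, 5, 7, 9, 11, 13, 17, 19}.
Thus q = 41 disproves the claim, and no smaller q works.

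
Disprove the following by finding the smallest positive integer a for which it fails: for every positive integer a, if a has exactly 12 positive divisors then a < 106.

a = 108

A counterexample is any positive integer a such that a has exactly 12 positive divisors but the claim fails; we check each in order.
The first 5 eligible values, up to a = 96, all satisfy the conclusion.
a = 108: τ(108) = 12; 108 ≥ 106.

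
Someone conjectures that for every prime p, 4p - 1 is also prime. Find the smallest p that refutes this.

For p = 2, 3, 5 the conclusion holds.
p = 7: 4p - 1 = 27 = 3 × 9, not prime.
So p = 7 is the smallest counterexample.

p = 7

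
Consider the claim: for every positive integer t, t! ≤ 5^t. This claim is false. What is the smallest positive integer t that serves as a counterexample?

t = 12

A counterexample is any positive integer t such that t! > 5^t; we check each in order.
The first 11 eligible values, up to t = 11, all satisfy the conclusion.
t = 12: t! = 479001600 and 5^t = 244140625, so 479001600 > 244140625.
So t = 12 is the smallest counterexample.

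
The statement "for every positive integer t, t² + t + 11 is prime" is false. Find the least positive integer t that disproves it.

We need the least positive integer t for which t² + t + 11 is not prime.
For t = 1, 2, 3, 4, 5, 6, 7, 8, 9 the conclusion holds.
t = 10: t² + t + 11 = 121 = 11 × 11, composite.
Hence t = 10 is a counterexample.

t = 10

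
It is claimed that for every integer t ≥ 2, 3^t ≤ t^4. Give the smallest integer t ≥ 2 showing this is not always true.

We need the least integer t ≥ 2 for which 3^t > t^4.
For t = 2, 3, 4, 5, 6, 7 the conclusion holds.
t = 8: 3^t = 6561 and t^4 = 4096, so 6561 > 4096.
Hence t = 8 is a counterexample.

t = 8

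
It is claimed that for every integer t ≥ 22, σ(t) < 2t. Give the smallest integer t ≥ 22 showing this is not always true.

Check each integer t ≥ 22 in order until the claim fails.
t = 22: σ(22) = 36; 36 < 44.
t = 23: σ(23) = 24; 24 < 46.
t = 24: σ(24) = 60; 60 ≥ 48.

t = 24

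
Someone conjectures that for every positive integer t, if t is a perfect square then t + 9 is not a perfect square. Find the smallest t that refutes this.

For t = 1, 4, 9 the conclusion holds.
t = 16: 16 = 4² and 16 + 9 = 25 = 5².
Hence t = 16 is a counterexample.

t = 16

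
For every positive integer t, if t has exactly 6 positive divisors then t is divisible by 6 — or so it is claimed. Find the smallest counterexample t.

t = 20

Check each positive integer t in order until t has exactly 6 positive divisors but t is not divisible by 6.
For t = 12, 18 the conclusion holds.
t = 20: τ(20) = 6; 20 mod 6 = 2.
So t = 20 is the smallest counterexample.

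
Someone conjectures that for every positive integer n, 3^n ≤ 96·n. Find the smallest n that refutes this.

n = 6

We need the least positive integer n for which 3^n > 96·n.
For n = 1, 2, 3, 4, 5 the conclusion holds.
n = 6: 3^n = 729 and 96·n = 576, so 729 > 576.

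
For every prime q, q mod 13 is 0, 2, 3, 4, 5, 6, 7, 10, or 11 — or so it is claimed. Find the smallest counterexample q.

For q = 2, 3, 5, 7, …, 37, 41, 43 the conclusion holds.
q = 47: 47 mod 13 = 8 — not in {0, 2, 3, 4, 5, 6, 7, 10, 11}.

q = 47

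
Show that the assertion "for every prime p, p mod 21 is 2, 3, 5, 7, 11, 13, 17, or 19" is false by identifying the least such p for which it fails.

p = 29

Check each prime p in order until the claim fails.
For p = 2, 3, 5, 7, 11, 13, 17, 19, 23 the conclusion holds.
p = 29: 29 mod 21 = 8 — not in {2, 3, 5, 7, 11, 13, 17, 19}.
Thus p = 29 disproves the claim, and no smaller p works.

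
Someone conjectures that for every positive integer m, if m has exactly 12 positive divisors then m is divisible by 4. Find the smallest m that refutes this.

A counterexample is any positive integer m such that m has exactly 12 positive divisors but m is not divisible by 4; we check each in order.
m = 60: τ(60) = 12; 60 mod 4 = 0.
m = 72: τ(72) = 12; 72 mod 4 = 0.
m = 84: τ(84) = 12; 84 mod 4 = 0.
m = 90: τ(90) = 12; 90 mod 4 = 2.

m = 90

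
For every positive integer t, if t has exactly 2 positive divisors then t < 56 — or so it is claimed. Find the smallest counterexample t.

For t = 2, 3, 5, 7, …, 43, 47, 53 the conclusion holds.
t = 59: τ(59) = 2; 59 ≥ 56.
So t = 59 is the smallest counterexample.

t = 59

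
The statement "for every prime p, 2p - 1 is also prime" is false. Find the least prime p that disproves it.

p = 5

p = 2: 2p - 1 = 3, prime.
p = 3: 2p - 1 = 5, prime.
p = 5: 2p - 1 = 9 = 3 × 3, not prime.
So p = 5 is the smallest counterexample.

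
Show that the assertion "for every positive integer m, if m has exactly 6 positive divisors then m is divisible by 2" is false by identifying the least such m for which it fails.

A counterexample is any positive integer m such that m has exactly 6 positive divisors but m is not divisible by 2; we check each in order.
For m = 12, 18, 20, 28, 32, 44 the conclusion holds.
m = 45: τ(45) = 6; 45 mod 2 = 1.

m = 45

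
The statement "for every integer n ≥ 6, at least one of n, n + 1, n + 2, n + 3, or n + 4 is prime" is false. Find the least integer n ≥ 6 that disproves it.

We need the least integer n ≥ 6 for which n, n + 1, n + 2, n + 3, n + 4 are all composite.
For n = 6, 7, 8, 9, …, 21, 22, 23 the conclusion holds.
n = 24: 24 = 2 × 12; 25 = 5 × 5; 26 = 2 × 13; 27 = 3 × 9; 28 = 2 × 14 — all composite.

n = 24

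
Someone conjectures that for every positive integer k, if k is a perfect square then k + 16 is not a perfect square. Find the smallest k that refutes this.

k = 9

Check each positive integer k in order until k is a perfect square but k + 16 is a perfect square.
k = 1: 1 + 16 = 17, not a perfect square.
k = 4: 4 + 16 = 20, not a perfect square.
k = 9: 9 = 3² and 9 + 16 = 25 = 5².
So k = 9 is the smallest counterexample.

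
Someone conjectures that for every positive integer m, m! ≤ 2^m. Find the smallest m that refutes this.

m = 4

We need the least positive integer m for which m! > 2^m.
For m = 1, 2, 3 the conclusion holds.
m = 4: m! = 24 and 2^m = 16, so 24 > 16.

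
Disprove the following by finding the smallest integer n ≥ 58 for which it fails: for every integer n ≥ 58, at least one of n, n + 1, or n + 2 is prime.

n = 62

Check each integer n ≥ 58 in order until n, n + 1, n + 2 are all composite.
For n = 58, 59, 60, 61 the conclusion holds.
n = 62: 62 = 2 × 31; 63 = 3 × 21; 64 = 2 × 32 — all composite.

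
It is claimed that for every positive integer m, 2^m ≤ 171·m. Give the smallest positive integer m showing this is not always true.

Check each positive integer m in order until 2^m > 171·m.
For m = 1, 2, 3, 4, 5, 6, 7, 8, 9, 10 the conclusion holds.
m = 11: 2^m = 2048 and 171·m = 1881, so 2048 > 1881.
Hence m = 11 is a counterexample.

m = 11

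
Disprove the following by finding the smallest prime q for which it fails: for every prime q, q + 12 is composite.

q = 5

A counterexample is any prime q such that q + 12 is prime; we check each in order.
For q = 2, 3 the conclusion holds.
q = 5: q + 12 = 17, prime — not composite.
So q = 5 is the smallest counterexample.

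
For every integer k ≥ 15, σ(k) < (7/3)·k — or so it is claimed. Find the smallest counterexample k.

For k = 15, 16, 17, 18, 19, 20, 21, 22, 23 the conclusion holds.
k = 24: σ(24) = 60; 60 ≥ 56.

k = 24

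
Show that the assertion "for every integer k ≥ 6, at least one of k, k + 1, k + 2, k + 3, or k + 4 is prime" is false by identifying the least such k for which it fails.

For k = 6, 7, 8, 9, …, 21, 22, 23 the conclusion holds.
k = 24: 24 = 2 × 12; 25 = 5 × 5; 26 = 2 × 13; 27 = 3 × 9; 28 = 2 × 14 — all composite.

k = 24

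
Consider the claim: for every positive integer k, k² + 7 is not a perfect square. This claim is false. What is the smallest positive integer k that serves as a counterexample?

k = 3

For k = 1, 2 the conclusion holds.
k = 3: 3² + 7 = 16 = 4², a perfect square.
Thus k = 3 disproves the claim, and no smaller k works.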